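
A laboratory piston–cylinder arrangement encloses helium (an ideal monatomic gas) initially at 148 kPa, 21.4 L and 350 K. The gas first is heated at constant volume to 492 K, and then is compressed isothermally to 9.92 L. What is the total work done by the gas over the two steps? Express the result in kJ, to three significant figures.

W_total ≈ -3.42 kJ

Step 1 (isochoric): W = 0 (constant volume).
After step 1: P = 208 kPa (V unchanged).
Step 2 (isothermal): W = P₁V₁ ln(V₂/V₁) = (4452) ln(9.92/21.4) = -3423 J.
W_total = 0 − 3423 = -3423 J.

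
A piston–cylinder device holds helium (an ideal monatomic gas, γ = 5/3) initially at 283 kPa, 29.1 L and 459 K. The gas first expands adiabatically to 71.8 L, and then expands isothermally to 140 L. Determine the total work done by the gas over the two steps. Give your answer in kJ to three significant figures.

Step 1 (adiabatic): W = (P₁V₁ − P₂V₂)/(γ−1) = (8235 − 4510)/0.667 = 5588 J.
After step 1: P = 62.82 kPa, V = 71.8 L, T = 251.4 K.
Step 2 (isothermal): W = P₁V₁ ln(V₂/V₁) = (4510) ln(140/71.8) = 3012 J.
W_total = 5588 + 3012 = 8599 J.

W_total ≈ 8.60 kJ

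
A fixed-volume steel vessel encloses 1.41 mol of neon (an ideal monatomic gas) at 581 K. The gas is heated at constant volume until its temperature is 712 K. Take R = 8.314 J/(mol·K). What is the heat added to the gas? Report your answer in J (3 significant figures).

Constant volume ⇒ W = 0, so Q = ΔU = nCᵥΔT with Cᵥ = 3R/2 = 12.47 J/(mol·K).
ΔU = (1.41)(12.47)(712 − 581) = 2304 J.

Q ≈ 2300 J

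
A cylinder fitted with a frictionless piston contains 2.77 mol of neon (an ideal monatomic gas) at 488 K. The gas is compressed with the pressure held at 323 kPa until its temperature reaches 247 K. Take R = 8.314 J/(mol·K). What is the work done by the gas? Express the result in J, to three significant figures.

W ≈ -5550 J

Isobaric: W = P ΔV = nR ΔT.
W = (2.77)(8.314)(247 − 488) = -5550 J.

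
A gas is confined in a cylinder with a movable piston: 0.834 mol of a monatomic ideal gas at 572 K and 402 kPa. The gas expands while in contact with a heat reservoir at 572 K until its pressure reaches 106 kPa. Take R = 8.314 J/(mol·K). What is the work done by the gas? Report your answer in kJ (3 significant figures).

Isothermal process: W = nRT ln(V₂/V₁) = nRT ln(P₁/P₂).
W = (0.834)(8.314)(572) × ln(402/106)
  = 3966 × ln(3.792) = 3966 × 1.333
W_by_gas = 5287 J.

W ≈ 5.29 kJ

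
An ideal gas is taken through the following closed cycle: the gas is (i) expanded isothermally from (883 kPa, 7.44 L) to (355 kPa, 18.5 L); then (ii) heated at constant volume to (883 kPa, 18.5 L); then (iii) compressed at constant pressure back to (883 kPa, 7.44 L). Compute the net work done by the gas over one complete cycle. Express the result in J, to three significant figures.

W_net ≈ -3780 J

Leg (i): W = PᵢVᵢ ln(V_f/Vᵢ) = (6570) ln(18.5/7.44) = 5984 J.
Leg (ii): W = 0.
Leg (iii): W = PΔV = (883)(7.44 − 18.5) = -9766 J.
W_net = 5984 − 9766 = -3782 J.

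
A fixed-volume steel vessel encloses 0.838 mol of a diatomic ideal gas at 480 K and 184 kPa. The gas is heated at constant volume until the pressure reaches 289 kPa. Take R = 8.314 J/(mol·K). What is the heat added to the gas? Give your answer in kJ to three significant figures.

Constant volume ⇒ W = 0, so Q = ΔU = nCᵥΔT with Cᵥ = 5R/2 = 20.79 J/(mol·K).
At constant V, T₂/T₁ = P₂/P₁ ⇒ ΔT = T₁(P₂/P₁ − 1) = 480·(289/184 − 1) = 273.9 K.
ΔU = (0.838)(20.79)(273.9) = 4771 J.

Q ≈ 4.77 kJ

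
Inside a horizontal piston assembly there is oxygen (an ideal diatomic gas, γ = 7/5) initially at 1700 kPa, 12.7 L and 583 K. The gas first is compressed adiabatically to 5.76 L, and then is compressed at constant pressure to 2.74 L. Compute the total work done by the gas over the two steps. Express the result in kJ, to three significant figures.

W_total ≈ -35.6 kJ

Step 1 (adiabatic): W = (P₁V₁ − P₂V₂)/(γ−1) = (21590 − 29621)/0.4 = -20078 J.
After step 1: P = 5143 kPa, V = 5.76 L, T = 799.9 K.
Step 2 (isobaric): W = PΔV = (5143 kPa)(2.74 − 5.76 L) = -15531 J.
W_total = -20078 − 15531 = -35609 J.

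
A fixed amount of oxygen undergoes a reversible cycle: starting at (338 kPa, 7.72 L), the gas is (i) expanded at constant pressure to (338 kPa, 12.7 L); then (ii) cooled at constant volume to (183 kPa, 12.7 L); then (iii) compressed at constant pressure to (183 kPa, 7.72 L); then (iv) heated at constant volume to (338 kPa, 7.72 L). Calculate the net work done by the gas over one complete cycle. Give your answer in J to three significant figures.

Constant-volume legs do no work.
W(i) = (338)(12.7 − 7.72) = 1683 J; W(iii) = (183)(7.72 − 12.7) = -911.3 J.
W_net = 1683 − 911.3 = 771.9 J (the clockwise enclosed area).

W_net ≈ 772 J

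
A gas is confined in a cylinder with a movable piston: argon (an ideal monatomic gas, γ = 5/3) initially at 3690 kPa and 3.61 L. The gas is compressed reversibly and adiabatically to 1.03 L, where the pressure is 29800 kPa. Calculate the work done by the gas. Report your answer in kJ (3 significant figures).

W ≈ -26.1 kJ

Adiabatic: W = (P₁V₁ − P₂V₂)/(γ − 1) with γ = 5/3.
P₁V₁ = 13321 J, P₂V₂ = 30694 J.
W = (13321 − 30694) / 0.6667 = -26060 J.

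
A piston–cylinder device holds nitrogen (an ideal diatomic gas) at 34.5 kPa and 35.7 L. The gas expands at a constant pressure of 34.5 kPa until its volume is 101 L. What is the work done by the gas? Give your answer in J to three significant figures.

Isobaric: W = P ΔV.
W = (34.5 kPa)(101 − 35.7 L) = (34.5)(65.3) = 2253 J.

W ≈ 2250 J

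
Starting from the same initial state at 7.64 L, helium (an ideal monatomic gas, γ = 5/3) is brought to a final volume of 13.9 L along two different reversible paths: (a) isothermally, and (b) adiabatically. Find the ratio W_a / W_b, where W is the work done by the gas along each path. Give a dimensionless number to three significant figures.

Path (a) isothermal: W = P₁V₁ ln(V₂/V₁) → W_a/(P₁V₁) = 0.5985.
Path (b) adiabatic: W = P₁V₁(1 − (V₁/V₂)^(γ−1))/(γ−1) → W_b/(P₁V₁) = 0.4935.
W_a / W_b = 0.5985 / 0.4935 = 1.213.

W_a / W_b ≈ 1.21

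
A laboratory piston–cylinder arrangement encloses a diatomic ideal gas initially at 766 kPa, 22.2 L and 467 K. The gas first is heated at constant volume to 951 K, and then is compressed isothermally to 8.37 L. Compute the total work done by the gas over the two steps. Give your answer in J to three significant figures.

Step 1 (isochoric): W = 0 (constant volume).
After step 1: P = 1560 kPa (V unchanged).
Step 2 (isothermal): W = P₁V₁ ln(V₂/V₁) = (34629) ln(8.37/22.2) = -33779 J.
W_total = 0 − 33779 = -33779 J.

W_total ≈ -33800 J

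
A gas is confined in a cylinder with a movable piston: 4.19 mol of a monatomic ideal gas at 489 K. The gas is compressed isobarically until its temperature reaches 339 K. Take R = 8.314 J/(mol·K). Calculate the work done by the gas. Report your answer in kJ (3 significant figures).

W ≈ -5.23 kJ

Isobaric: W = P ΔV = nR ΔT.
W = (4.19)(8.314)(339 − 489) = -5225 J.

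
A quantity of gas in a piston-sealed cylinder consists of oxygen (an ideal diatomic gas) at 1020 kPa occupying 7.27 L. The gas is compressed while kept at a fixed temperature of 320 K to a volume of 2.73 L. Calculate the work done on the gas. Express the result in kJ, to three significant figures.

W ≈ 7.26 kJ

Isothermal: W = nRT ln(V₂/V₁) = P₁V₁ ln(V₂/V₁).
P₁V₁ = (1020 kPa)(7.27 L) = 7415 J.
W = 7415 × ln(2.73/7.27) = 7415 × -0.9795
W_by_gas = -7263 J; work on gas = −W_by = 7263 J.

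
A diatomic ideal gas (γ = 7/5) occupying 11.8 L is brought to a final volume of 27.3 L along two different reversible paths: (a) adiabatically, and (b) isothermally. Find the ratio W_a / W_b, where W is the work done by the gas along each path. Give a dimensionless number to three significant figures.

W_a / W_b ≈ 0.850

Path (a) adiabatic: W = P₁V₁(1 − (V₁/V₂)^(γ−1))/(γ−1) → W_a/(P₁V₁) = 0.7126.
Path (b) isothermal: W = P₁V₁ ln(V₂/V₁) → W_b/(P₁V₁) = 0.8388.
W_a / W_b = 0.7126 / 0.8388 = 0.8495.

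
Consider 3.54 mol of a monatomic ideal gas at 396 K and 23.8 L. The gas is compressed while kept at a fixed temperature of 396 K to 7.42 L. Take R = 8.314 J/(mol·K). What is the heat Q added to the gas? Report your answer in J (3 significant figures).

Isothermal ⇒ ΔU = 0, so Q = W = nRT ln(V₂/V₁).
Q = (3.54)(8.314)(396) ln(7.42/23.8) = 11655 × -1.166 = -13584 J.

Q ≈ -13600 J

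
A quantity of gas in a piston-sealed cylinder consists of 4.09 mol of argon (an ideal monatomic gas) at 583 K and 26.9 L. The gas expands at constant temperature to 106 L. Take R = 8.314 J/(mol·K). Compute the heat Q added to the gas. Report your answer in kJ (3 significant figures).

Q ≈ 27.2 kJ

Isothermal ⇒ ΔU = 0, so Q = W = nRT ln(V₂/V₁).
Q = (4.09)(8.314)(583) ln(106/26.9) = 19824 × 1.371 = 27186 J.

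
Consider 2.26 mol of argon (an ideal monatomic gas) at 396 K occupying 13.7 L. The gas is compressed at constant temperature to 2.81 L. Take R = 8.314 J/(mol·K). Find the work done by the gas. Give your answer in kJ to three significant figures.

W ≈ -11.8 kJ

Isothermal: W = nRT ln(V₂/V₁).
W = (2.26)(8.314)(396) × ln(2.81/13.7)
  = 7441 × -1.584
W_by_gas = -11788 J.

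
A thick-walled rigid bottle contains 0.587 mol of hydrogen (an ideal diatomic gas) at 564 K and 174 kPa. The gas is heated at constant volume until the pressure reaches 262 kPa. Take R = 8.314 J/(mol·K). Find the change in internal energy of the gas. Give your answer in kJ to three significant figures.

ΔU ≈ 3.48 kJ

Constant volume ⇒ W = 0, so Q = ΔU = nCᵥΔT with Cᵥ = 5R/2 = 20.79 J/(mol·K).
At constant V, T₂/T₁ = P₂/P₁ ⇒ ΔT = T₁(P₂/P₁ − 1) = 564·(262/174 − 1) = 285.2 K.
ΔU = (0.587)(20.79)(285.2) = 3480 J.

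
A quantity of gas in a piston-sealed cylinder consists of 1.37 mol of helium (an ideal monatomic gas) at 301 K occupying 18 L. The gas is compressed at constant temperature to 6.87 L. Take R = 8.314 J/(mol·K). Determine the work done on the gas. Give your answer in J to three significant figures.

Isothermal: W = nRT ln(V₂/V₁).
W = (1.37)(8.314)(301) × ln(6.87/18)
  = 3428 × -0.9632
W_by_gas = -3302 J; work on gas = −W_by = 3302 J.

W ≈ 3300 J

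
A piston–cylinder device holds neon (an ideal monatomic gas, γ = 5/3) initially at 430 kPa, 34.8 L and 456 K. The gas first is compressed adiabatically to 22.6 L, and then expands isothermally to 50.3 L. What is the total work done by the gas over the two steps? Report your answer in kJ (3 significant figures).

Step 1 (adiabatic): W = (P₁V₁ − P₂V₂)/(γ−1) = (14964 − 19954)/0.667 = -7485 J.
After step 1: P = 882.9 kPa, V = 22.6 L, T = 608.1 K.
Step 2 (isothermal): W = P₁V₁ ln(V₂/V₁) = (19954) ln(50.3/22.6) = 15964 J.
W_total = -7485 + 15964 = 8479 J.

W_total ≈ 8.48 kJ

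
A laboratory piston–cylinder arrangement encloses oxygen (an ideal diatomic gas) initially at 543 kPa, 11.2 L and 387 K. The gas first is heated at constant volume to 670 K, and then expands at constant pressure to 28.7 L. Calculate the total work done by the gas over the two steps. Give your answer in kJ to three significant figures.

W_total ≈ 16.5 kJ

Step 1 (isochoric): W = 0 (constant volume).
After step 1: P = 940.1 kPa (V unchanged).
Step 2 (isobaric): W = PΔV = (940.1 kPa)(28.7 − 11.2 L) = 16451 J.
W_total = 0 + 16451 = 16451 J.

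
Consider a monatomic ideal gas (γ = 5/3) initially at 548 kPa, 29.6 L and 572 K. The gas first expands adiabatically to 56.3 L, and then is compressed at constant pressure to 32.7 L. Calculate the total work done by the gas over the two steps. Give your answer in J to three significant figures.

Step 1 (adiabatic): W = (P₁V₁ − P₂V₂)/(γ−1) = (16221 − 10566)/0.667 = 8482 J.
After step 1: P = 187.7 kPa, V = 56.3 L, T = 372.6 K.
Step 2 (isobaric): W = PΔV = (187.7 kPa)(32.7 − 56.3 L) = -4429 J.
W_total = 8482 − 4429 = 4052 J.

W_total ≈ 4050 J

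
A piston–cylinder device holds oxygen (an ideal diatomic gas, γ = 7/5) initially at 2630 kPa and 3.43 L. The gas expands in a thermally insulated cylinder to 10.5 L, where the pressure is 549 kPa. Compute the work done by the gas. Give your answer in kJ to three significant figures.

Adiabatic: W = (P₁V₁ − P₂V₂)/(γ − 1) with γ = 7/5.
P₁V₁ = 9021 J, P₂V₂ = 5764 J.
W = (9021 − 5764) / 0.4 = 8141 J.

W ≈ 8.14 kJ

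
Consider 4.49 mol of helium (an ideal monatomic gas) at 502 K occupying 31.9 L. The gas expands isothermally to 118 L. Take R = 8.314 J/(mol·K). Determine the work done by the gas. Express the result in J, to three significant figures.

W ≈ 24500 J

Isothermal: W = nRT ln(V₂/V₁).
W = (4.49)(8.314)(502) × ln(118/31.9)
  = 18740 × 1.308
W_by_gas = 24513 J.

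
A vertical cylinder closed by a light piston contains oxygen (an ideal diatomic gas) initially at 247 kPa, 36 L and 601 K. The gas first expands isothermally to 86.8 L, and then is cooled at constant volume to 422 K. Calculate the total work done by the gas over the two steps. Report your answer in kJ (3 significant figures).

Step 1 (isothermal): W = P₁V₁ ln(V₂/V₁) = (8892) ln(86.8/36) = 7826 J.
Step 2 (isochoric): W = 0 (constant volume).
W_total = 7826 + 0 = 7826 J.

W_total ≈ 7.83 kJ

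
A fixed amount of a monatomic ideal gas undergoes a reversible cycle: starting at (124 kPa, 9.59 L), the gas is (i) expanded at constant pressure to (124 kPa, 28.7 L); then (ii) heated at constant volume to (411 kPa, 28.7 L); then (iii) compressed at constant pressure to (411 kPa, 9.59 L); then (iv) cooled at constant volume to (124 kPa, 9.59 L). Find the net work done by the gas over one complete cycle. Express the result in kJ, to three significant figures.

Constant-volume legs do no work.
W(i) = (124)(28.7 − 9.59) = 2370 J; W(iii) = (411)(9.59 − 28.7) = -7854 J.
W_net = 2370 − 7854 = -5485 J (the counter-clockwise enclosed area).

W_net ≈ -5.48 kJ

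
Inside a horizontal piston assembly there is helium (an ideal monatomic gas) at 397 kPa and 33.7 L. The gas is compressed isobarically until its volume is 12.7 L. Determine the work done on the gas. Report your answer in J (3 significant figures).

Isobaric: W = P ΔV.
W = (397 kPa)(12.7 − 33.7 L) = (397)(-21) = -8337 J.
Work on gas = −W_by = 8337 J.

W ≈ 8340 J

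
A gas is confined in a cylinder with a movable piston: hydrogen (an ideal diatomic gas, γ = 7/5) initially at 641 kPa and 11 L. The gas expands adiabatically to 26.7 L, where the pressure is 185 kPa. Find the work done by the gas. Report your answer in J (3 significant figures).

W ≈ 5280 J

Adiabatic: W = (P₁V₁ − P₂V₂)/(γ − 1) with γ = 7/5.
P₁V₁ = 7051 J, P₂V₂ = 4940 J.
W = (7051 − 4940) / 0.4 = 5279 J.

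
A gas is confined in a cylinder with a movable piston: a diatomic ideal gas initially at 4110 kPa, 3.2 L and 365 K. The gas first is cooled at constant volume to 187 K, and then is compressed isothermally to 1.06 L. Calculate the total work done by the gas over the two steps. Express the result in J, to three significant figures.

Step 1 (isochoric): W = 0 (constant volume).
After step 1: P = 2106 kPa (V unchanged).
Step 2 (isothermal): W = P₁V₁ ln(V₂/V₁) = (6738) ln(1.06/3.2) = -7445 J.
W_total = 0 − 7445 = -7445 J.

W_total ≈ -7440 J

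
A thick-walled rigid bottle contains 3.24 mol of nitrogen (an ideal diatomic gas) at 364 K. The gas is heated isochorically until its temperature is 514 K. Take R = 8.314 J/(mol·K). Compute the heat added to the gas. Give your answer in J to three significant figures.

Q ≈ 10100 J

Constant volume ⇒ W = 0, so Q = ΔU = nCᵥΔT with Cᵥ = 5R/2 = 20.79 J/(mol·K).
ΔU = (3.24)(20.79)(514 − 364) = 10102 J.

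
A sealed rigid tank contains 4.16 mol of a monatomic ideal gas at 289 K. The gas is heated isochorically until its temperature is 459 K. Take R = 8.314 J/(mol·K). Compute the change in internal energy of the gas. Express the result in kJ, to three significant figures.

ΔU ≈ 8.82 kJ

Constant volume ⇒ W = 0, so Q = ΔU = nCᵥΔT with Cᵥ = 3R/2 = 12.47 J/(mol·K).
ΔU = (4.16)(12.47)(459 − 289) = 8819 J.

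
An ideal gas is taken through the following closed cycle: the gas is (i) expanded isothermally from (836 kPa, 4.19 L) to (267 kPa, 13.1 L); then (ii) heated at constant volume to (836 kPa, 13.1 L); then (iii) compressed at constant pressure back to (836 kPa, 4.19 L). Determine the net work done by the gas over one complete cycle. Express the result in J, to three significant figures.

W_net ≈ -3460 J

Leg (i): W = PᵢVᵢ ln(V_f/Vᵢ) = (3503) ln(13.1/4.19) = 3993 J.
Leg (ii): W = 0.
Leg (iii): W = PΔV = (836)(4.19 − 13.1) = -7449 J.
W_net = 3993 − 7449 = -3456 J.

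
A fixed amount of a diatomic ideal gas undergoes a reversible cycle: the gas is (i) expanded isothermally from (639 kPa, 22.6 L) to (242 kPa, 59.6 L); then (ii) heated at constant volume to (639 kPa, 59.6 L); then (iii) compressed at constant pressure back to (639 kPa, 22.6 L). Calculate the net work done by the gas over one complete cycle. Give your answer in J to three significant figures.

W_net ≈ -9640 J

Leg (i): W = PᵢVᵢ ln(V_f/Vᵢ) = (14441) ln(59.6/22.6) = 14004 J.
Leg (ii): W = 0.
Leg (iii): W = PΔV = (639)(22.6 − 59.6) = -23643 J.
W_net = 14004 − 23643 = -9639 J.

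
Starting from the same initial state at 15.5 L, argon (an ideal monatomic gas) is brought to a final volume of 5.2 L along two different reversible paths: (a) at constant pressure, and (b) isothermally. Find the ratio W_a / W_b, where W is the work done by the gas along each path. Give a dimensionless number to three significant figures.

W_a / W_b ≈ 0.608

Path (a) isobaric: W = P₁(V₂ − V₁) → W_a/(P₁V₁) = -0.6645.
Path (b) isothermal: W = P₁V₁ ln(V₂/V₁) → W_b/(P₁V₁) = -1.092.
W_a / W_b = -0.6645 / -1.092 = 0.6084.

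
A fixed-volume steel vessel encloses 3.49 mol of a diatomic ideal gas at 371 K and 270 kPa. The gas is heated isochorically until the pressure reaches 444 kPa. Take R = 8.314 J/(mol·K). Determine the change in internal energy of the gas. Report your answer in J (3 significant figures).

ΔU ≈ 17300 J

Constant volume ⇒ W = 0, so Q = ΔU = nCᵥΔT with Cᵥ = 5R/2 = 20.79 J/(mol·K).
At constant V, T₂/T₁ = P₂/P₁ ⇒ ΔT = T₁(P₂/P₁ − 1) = 371·(444/270 − 1) = 239.1 K.
ΔU = (3.49)(20.79)(239.1) = 17343 J.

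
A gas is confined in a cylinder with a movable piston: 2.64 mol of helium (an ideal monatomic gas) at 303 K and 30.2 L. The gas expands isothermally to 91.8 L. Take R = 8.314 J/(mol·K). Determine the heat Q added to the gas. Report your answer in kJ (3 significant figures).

Isothermal ⇒ ΔU = 0, so Q = W = nRT ln(V₂/V₁).
Q = (2.64)(8.314)(303) ln(91.8/30.2) = 6651 × 1.112 = 7394 J.

Q ≈ 7.39 kJ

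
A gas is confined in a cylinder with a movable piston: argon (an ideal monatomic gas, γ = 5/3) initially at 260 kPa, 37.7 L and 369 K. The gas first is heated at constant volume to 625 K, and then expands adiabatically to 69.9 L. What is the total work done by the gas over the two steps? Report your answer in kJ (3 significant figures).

W_total ≈ 8.40 kJ

Step 1 (isochoric): W = 0 (constant volume).
After step 1: P = 440.4 kPa (V unchanged).
Step 2 (adiabatic): W = (P₁V₁ − P₂V₂)/(γ−1) = (16602 − 11000)/0.667 = 8403 J.
W_total = 0 + 8403 = 8403 J.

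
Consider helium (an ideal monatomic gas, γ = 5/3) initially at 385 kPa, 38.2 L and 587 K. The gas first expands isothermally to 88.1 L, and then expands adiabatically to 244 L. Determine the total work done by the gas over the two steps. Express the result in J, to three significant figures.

Step 1 (isothermal): W = P₁V₁ ln(V₂/V₁) = (14707) ln(88.1/38.2) = 12290 J.
After step 1: P = 166.9 kPa, V = 88.1 L, T = 587 K.
Step 2 (adiabatic): W = (P₁V₁ − P₂V₂)/(γ−1) = (14707 − 7457)/0.667 = 10875 J.
W_total = 12290 + 10875 = 23164 J.

W_total ≈ 23200 J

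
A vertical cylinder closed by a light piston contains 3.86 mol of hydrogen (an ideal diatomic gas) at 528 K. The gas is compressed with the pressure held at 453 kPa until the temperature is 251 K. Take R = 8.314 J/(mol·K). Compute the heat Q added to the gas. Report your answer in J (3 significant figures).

Q ≈ -31100 J

Isobaric: W = nRΔT = (3.86)(8.314)(-277) = -8889 J.
ΔU = nCᵥΔT with Cᵥ = 5R/2: ΔU = (3.86)(20.79)(-277) = -22224 J.
Q = ΔU + W = -22224 − 8889 = -31113 J.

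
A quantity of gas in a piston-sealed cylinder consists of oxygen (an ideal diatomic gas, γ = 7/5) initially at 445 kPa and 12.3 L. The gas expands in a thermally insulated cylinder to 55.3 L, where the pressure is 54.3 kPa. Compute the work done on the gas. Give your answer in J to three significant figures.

W ≈ -6180 J

Adiabatic: W = (P₁V₁ − P₂V₂)/(γ − 1) with γ = 7/5.
P₁V₁ = 5474 J, P₂V₂ = 3003 J.
W = (5474 − 3003) / 0.4 = 6177 J.
Work on gas = −W_by = -6177 J.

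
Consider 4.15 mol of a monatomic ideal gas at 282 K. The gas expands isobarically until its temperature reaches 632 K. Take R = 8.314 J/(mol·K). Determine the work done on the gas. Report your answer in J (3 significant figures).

W ≈ -12100 J

Isobaric: W = P ΔV = nR ΔT.
W = (4.15)(8.314)(632 − 282) = 12076 J.
Work on gas = −W_by = -12076 J.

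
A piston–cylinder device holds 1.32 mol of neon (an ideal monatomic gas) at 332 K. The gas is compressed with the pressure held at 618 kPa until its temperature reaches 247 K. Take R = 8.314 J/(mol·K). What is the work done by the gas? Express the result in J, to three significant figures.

Isobaric: W = P ΔV = nR ΔT.
W = (1.32)(8.314)(247 − 332) = -932.8 J.

W ≈ -933 J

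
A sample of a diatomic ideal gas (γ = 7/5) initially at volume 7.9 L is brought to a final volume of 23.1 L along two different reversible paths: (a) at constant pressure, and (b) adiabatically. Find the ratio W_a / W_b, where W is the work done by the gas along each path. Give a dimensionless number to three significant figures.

Path (a) isobaric: W = P₁(V₂ − V₁) → W_a/(P₁V₁) = 1.924.
Path (b) adiabatic: W = P₁V₁(1 − (V₁/V₂)^(γ−1))/(γ−1) → W_b/(P₁V₁) = 0.8724.
W_a / W_b = 1.924 / 0.8724 = 2.205.

W_a / W_b ≈ 2.21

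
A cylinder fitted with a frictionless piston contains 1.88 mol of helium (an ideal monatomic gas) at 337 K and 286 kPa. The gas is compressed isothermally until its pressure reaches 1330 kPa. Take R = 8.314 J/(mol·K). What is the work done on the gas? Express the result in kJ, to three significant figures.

W ≈ 8.10 kJ

Isothermal process: W = nRT ln(V₂/V₁) = nRT ln(P₁/P₂).
W = (1.88)(8.314)(337) × ln(286/1330)
  = 5267 × ln(0.215) = 5267 × -1.537
W_by_gas = -8096 J; work on gas = −W_by = 8096 J.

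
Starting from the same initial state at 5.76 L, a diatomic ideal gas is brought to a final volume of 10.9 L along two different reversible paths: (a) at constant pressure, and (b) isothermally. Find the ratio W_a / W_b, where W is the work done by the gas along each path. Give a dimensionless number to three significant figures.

W_a / W_b ≈ 1.40

Path (a) isobaric: W = P₁(V₂ − V₁) → W_a/(P₁V₁) = 0.8924.
Path (b) isothermal: W = P₁V₁ ln(V₂/V₁) → W_b/(P₁V₁) = 0.6378.
W_a / W_b = 0.8924 / 0.6378 = 1.399.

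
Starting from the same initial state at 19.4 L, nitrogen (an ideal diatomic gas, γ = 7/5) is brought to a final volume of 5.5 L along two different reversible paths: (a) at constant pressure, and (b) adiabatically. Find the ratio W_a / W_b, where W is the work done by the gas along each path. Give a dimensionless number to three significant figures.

Path (a) isobaric: W = P₁(V₂ − V₁) → W_a/(P₁V₁) = -0.7165.
Path (b) adiabatic: W = P₁V₁(1 − (V₁/V₂)^(γ−1))/(γ−1) → W_b/(P₁V₁) = -1.639.
W_a / W_b = -0.7165 / -1.639 = 0.4371.

W_a / W_b ≈ 0.437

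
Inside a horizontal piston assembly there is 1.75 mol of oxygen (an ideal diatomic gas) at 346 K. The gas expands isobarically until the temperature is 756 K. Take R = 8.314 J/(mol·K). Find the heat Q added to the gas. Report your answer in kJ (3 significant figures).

Isobaric: W = nRΔT = (1.75)(8.314)(410) = 5965 J.
ΔU = nCᵥΔT with Cᵥ = 5R/2: ΔU = (1.75)(20.79)(410) = 14913 J.
Q = ΔU + W = 14913 + 5965 = 20879 J.

Q ≈ 20.9 kJ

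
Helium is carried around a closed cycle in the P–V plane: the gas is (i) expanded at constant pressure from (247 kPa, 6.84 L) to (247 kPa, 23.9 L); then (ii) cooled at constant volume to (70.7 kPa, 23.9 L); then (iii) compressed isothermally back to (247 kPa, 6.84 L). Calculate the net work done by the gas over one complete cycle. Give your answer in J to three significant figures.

Leg (i): W = PΔV = (247)(23.9 − 6.84) = 4214 J.
Leg (ii): W = 0.
Leg (iii): W = PᵢVᵢ ln(V_f/Vᵢ) = (1690) ln(6.84/23.9) = -2114 J.
W_net = 4214 − 2114 = 2100 J.

W_net ≈ 2100 J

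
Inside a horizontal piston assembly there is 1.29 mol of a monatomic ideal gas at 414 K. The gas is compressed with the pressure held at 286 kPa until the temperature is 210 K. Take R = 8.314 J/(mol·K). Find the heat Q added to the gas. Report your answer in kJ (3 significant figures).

Isobaric: W = nRΔT = (1.29)(8.314)(-204) = -2188 J.
ΔU = nCᵥΔT with Cᵥ = 3R/2: ΔU = (1.29)(12.47)(-204) = -3282 J.
Q = ΔU + W = -3282 − 2188 = -5470 J.

Q ≈ -5.47 kJ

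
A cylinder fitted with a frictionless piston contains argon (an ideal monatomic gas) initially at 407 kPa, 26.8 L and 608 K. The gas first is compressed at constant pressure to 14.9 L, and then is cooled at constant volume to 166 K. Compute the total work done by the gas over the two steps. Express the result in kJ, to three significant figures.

Step 1 (isobaric): W = PΔV = (407 kPa)(14.9 − 26.8 L) = -4843 J.
Step 2 (isochoric): W = 0 (constant volume).
W_total = -4843 + 0 = -4843 J.

W_total ≈ -4.84 kJ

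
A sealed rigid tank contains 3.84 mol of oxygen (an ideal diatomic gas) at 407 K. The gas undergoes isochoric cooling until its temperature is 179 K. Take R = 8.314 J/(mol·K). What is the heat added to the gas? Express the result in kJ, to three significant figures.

Constant volume ⇒ W = 0, so Q = ΔU = nCᵥΔT with Cᵥ = 5R/2 = 20.79 J/(mol·K).
ΔU = (3.84)(20.79)(179 − 407) = -18198 J.

Q ≈ -18.2 kJ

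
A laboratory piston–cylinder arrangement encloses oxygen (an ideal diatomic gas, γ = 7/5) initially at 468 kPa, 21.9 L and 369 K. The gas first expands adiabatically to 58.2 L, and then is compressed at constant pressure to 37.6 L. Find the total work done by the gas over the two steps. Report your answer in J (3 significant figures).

Step 1 (adiabatic): W = (P₁V₁ − P₂V₂)/(γ−1) = (10249 − 6933)/0.4 = 8291 J.
After step 1: P = 119.1 kPa, V = 58.2 L, T = 249.6 K.
Step 2 (isobaric): W = PΔV = (119.1 kPa)(37.6 − 58.2 L) = -2454 J.
W_total = 8291 − 2454 = 5838 J.

W_total ≈ 5840 J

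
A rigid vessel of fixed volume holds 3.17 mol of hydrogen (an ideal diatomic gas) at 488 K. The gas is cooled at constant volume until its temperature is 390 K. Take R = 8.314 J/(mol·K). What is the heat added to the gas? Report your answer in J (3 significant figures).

Q ≈ -6460 J

Constant volume ⇒ W = 0, so Q = ΔU = nCᵥΔT with Cᵥ = 5R/2 = 20.79 J/(mol·K).
ΔU = (3.17)(20.79)(390 − 488) = -6457 J.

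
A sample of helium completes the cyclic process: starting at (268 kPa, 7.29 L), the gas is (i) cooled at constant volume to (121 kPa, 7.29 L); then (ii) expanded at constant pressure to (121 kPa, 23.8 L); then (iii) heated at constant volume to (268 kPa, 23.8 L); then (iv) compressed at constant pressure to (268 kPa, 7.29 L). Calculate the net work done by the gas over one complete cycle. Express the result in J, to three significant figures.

Constant-volume legs do no work.
W(ii) = (121)(23.8 − 7.29) = 1998 J; W(iv) = (268)(7.29 − 23.8) = -4425 J.
W_net = 1998 − 4425 = -2427 J (the counter-clockwise enclosed area).

W_net ≈ -2430 J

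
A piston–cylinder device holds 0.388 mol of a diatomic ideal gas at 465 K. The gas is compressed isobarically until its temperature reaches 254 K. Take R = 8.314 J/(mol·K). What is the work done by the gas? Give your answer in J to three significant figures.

Isobaric: W = P ΔV = nR ΔT.
W = (0.388)(8.314)(254 − 465) = -680.7 J.

W ≈ -681 J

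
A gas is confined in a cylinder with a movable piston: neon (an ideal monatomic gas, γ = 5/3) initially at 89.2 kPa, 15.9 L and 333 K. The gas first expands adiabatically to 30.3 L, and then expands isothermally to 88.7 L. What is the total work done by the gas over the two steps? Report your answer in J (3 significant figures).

W_total ≈ 1730 J

Step 1 (adiabatic): W = (P₁V₁ − P₂V₂)/(γ−1) = (1418 − 922.7)/0.667 = 743.4 J.
After step 1: P = 30.45 kPa, V = 30.3 L, T = 216.6 K.
Step 2 (isothermal): W = P₁V₁ ln(V₂/V₁) = (922.7) ln(88.7/30.3) = 991.1 J.
W_total = 743.4 + 991.1 = 1734 J.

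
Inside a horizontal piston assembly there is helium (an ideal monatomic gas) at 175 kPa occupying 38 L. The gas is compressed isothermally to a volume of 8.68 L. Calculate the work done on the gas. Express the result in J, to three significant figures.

W ≈ 9820 J

Isothermal: W = nRT ln(V₂/V₁) = P₁V₁ ln(V₂/V₁).
P₁V₁ = (175 kPa)(38 L) = 6650 J.
W = 6650 × ln(8.68/38) = 6650 × -1.477
W_by_gas = -9819 J; work on gas = −W_by = 9819 J.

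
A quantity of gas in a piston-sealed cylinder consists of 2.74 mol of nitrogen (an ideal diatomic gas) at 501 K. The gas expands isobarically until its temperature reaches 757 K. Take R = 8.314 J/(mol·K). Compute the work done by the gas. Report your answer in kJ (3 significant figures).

W ≈ 5.83 kJ

Isobaric: W = P ΔV = nR ΔT.
W = (2.74)(8.314)(757 − 501) = 5832 J.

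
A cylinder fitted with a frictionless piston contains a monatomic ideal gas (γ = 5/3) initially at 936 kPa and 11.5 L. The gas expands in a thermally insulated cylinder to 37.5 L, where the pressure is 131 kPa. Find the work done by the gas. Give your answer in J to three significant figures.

W ≈ 8780 J

Adiabatic: W = (P₁V₁ − P₂V₂)/(γ − 1) with γ = 5/3.
P₁V₁ = 10764 J, P₂V₂ = 4912 J.
W = (10764 − 4912) / 0.6667 = 8777 J.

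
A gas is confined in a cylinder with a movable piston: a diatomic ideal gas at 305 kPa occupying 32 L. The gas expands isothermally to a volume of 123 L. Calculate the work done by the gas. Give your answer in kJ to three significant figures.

Isothermal: W = nRT ln(V₂/V₁) = P₁V₁ ln(V₂/V₁).
P₁V₁ = (305 kPa)(32 L) = 9760 J.
W = 9760 × ln(123/32) = 9760 × 1.346
W_by_gas = 13141 J.

W ≈ 13.1 kJ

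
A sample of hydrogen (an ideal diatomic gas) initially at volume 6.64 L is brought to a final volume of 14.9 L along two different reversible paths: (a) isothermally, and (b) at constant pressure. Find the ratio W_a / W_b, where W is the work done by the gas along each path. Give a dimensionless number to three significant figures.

Path (a) isothermal: W = P₁V₁ ln(V₂/V₁) → W_a/(P₁V₁) = 0.8082.
Path (b) isobaric: W = P₁(V₂ − V₁) → W_b/(P₁V₁) = 1.244.
W_a / W_b = 0.8082 / 1.244 = 0.6497.

W_a / W_b ≈ 0.650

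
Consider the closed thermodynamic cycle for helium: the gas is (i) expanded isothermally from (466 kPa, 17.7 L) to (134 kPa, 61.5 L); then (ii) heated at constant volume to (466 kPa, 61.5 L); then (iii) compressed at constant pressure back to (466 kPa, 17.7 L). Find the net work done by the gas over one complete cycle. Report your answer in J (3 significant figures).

Leg (i): W = PᵢVᵢ ln(V_f/Vᵢ) = (8248) ln(61.5/17.7) = 10273 J.
Leg (ii): W = 0.
Leg (iii): W = PΔV = (466)(17.7 − 61.5) = -20411 J.
W_net = 10273 − 20411 = -10138 J.

W_net ≈ -10100 J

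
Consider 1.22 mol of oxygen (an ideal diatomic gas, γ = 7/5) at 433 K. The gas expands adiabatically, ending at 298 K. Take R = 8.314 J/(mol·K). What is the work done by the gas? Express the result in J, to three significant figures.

W ≈ 3420 J

Adiabatic ⇒ Q = 0, so W_by = −ΔU = nCᵥ(T₁ − T₂).
Cᵥ = 5R/2 = 20.79 J/(mol·K).
W = (1.22)(20.79)(433 − 298) = 3423 J.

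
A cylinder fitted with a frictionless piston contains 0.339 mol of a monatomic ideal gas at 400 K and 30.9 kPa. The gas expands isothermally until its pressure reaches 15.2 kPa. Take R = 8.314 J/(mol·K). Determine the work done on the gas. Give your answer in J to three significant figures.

Isothermal process: W = nRT ln(V₂/V₁) = nRT ln(P₁/P₂).
W = (0.339)(8.314)(400) × ln(30.9/15.2)
  = 1127 × ln(2.033) = 1127 × 0.7095
W_by_gas = 799.8 J; work on gas = −W_by = -799.8 J.

W ≈ -800 J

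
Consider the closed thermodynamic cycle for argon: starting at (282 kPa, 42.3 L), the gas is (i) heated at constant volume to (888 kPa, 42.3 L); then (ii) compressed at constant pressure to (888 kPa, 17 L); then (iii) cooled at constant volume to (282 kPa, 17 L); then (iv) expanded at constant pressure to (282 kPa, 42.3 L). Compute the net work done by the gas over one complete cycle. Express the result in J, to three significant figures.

Constant-volume legs do no work.
W(ii) = (888)(17 − 42.3) = -22466 J; W(iv) = (282)(42.3 − 17) = 7135 J.
W_net = -22466 + 7135 = -15332 J (the counter-clockwise enclosed area).

W_net ≈ -15300 J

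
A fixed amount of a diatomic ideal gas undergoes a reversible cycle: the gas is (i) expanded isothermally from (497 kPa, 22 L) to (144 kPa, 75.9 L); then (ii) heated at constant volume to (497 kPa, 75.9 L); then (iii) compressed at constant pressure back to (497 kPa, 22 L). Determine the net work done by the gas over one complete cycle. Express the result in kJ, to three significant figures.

Leg (i): W = PᵢVᵢ ln(V_f/Vᵢ) = (10934) ln(75.9/22) = 13540 J.
Leg (ii): W = 0.
Leg (iii): W = PΔV = (497)(22 − 75.9) = -26788 J.
W_net = 13540 − 26788 = -13248 J.

W_net ≈ -13.2 kJ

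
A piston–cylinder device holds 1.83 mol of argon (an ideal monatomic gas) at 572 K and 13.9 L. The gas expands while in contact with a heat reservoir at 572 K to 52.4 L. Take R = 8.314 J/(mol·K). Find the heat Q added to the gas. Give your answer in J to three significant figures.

Q ≈ 11500 J

Isothermal ⇒ ΔU = 0, so Q = W = nRT ln(V₂/V₁).
Q = (1.83)(8.314)(572) ln(52.4/13.9) = 8703 × 1.327 = 11549 J.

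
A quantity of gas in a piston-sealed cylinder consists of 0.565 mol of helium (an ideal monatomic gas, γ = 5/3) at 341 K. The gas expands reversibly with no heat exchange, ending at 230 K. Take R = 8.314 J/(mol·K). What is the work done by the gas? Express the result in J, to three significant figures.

W ≈ 782 J

Adiabatic ⇒ Q = 0, so W_by = −ΔU = nCᵥ(T₁ − T₂).
Cᵥ = 3R/2 = 12.47 J/(mol·K).
W = (0.565)(12.47)(341 − 230) = 782.1 J.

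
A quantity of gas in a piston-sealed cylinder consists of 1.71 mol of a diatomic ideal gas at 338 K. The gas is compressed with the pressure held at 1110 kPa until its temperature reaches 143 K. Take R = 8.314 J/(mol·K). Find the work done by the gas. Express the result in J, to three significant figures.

W ≈ -2770 J

Isobaric: W = P ΔV = nR ΔT.
W = (1.71)(8.314)(143 − 338) = -2772 J.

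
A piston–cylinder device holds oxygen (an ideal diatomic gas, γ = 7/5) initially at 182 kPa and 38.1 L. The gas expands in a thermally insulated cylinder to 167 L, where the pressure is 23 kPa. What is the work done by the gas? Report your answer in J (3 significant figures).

W ≈ 7730 J

Adiabatic: W = (P₁V₁ − P₂V₂)/(γ − 1) with γ = 7/5.
P₁V₁ = 6934 J, P₂V₂ = 3841 J.
W = (6934 − 3841) / 0.4 = 7733 J.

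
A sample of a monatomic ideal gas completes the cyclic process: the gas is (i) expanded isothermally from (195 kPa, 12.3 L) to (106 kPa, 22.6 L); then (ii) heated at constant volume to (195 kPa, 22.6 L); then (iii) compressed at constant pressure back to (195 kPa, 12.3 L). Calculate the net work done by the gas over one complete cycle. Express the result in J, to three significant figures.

W_net ≈ -549 J

Leg (i): W = PᵢVᵢ ln(V_f/Vᵢ) = (2398) ln(22.6/12.3) = 1459 J.
Leg (ii): W = 0.
Leg (iii): W = PΔV = (195)(12.3 − 22.6) = -2009 J.
W_net = 1459 − 2009 = -549.4 J.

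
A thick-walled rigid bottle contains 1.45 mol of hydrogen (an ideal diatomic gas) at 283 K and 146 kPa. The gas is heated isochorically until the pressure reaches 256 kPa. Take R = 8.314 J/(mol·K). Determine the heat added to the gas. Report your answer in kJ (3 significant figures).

Constant volume ⇒ W = 0, so Q = ΔU = nCᵥΔT with Cᵥ = 5R/2 = 20.79 J/(mol·K).
At constant V, T₂/T₁ = P₂/P₁ ⇒ ΔT = T₁(P₂/P₁ − 1) = 283·(256/146 − 1) = 213.2 K.
ΔU = (1.45)(20.79)(213.2) = 6426 J.

Q ≈ 6.43 kJ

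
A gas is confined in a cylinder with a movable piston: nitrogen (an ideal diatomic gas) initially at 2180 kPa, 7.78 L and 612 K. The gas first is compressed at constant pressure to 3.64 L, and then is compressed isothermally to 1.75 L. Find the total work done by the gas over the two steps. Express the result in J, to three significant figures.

W_total ≈ -14800 J

Step 1 (isobaric): W = PΔV = (2180 kPa)(3.64 − 7.78 L) = -9025 J.
After step 1: P = 2180 kPa, V = 3.64 L, T = 286.3 K.
Step 2 (isothermal): W = P₁V₁ ln(V₂/V₁) = (7935) ln(1.75/3.64) = -5811 J.
W_total = -9025 − 5811 = -14837 J.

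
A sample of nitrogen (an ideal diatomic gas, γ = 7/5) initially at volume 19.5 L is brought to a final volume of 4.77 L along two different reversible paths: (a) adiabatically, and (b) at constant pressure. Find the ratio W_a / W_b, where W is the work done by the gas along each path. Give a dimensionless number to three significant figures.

Path (a) adiabatic: W = P₁V₁(1 − (V₁/V₂)^(γ−1))/(γ−1) → W_a/(P₁V₁) = -1.891.
Path (b) isobaric: W = P₁(V₂ − V₁) → W_b/(P₁V₁) = -0.7554.
W_a / W_b = -1.891 / -0.7554 = 2.503.

W_a / W_b ≈ 2.50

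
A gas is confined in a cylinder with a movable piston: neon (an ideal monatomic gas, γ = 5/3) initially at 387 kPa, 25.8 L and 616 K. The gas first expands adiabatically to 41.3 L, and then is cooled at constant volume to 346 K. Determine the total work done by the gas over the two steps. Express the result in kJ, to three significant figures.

Step 1 (adiabatic): W = (P₁V₁ − P₂V₂)/(γ−1) = (9985 − 7296)/0.667 = 4032 J.
Step 2 (isochoric): W = 0 (constant volume).
W_total = 4032 + 0 = 4032 J.

W_total ≈ 4.03 kJ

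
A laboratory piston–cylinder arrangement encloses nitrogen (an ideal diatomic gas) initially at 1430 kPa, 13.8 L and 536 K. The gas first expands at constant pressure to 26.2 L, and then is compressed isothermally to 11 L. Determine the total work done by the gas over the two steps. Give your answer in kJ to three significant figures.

Step 1 (isobaric): W = PΔV = (1430 kPa)(26.2 − 13.8 L) = 17732 J.
After step 1: P = 1430 kPa, V = 26.2 L, T = 1018 K.
Step 2 (isothermal): W = P₁V₁ ln(V₂/V₁) = (37466) ln(11/26.2) = -32515 J.
W_total = 17732 − 32515 = -14783 J.

W_total ≈ -14.8 kJ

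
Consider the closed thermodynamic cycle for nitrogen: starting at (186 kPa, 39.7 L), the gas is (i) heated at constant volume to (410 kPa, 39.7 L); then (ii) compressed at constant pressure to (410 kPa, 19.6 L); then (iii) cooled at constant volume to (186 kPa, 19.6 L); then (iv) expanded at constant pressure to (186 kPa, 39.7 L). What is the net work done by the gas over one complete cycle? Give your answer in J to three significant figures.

W_net ≈ -4500 J

Constant-volume legs do no work.
W(ii) = (410)(19.6 − 39.7) = -8241 J; W(iv) = (186)(39.7 − 19.6) = 3739 J.
W_net = -8241 + 3739 = -4502 J (the counter-clockwise enclosed area).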